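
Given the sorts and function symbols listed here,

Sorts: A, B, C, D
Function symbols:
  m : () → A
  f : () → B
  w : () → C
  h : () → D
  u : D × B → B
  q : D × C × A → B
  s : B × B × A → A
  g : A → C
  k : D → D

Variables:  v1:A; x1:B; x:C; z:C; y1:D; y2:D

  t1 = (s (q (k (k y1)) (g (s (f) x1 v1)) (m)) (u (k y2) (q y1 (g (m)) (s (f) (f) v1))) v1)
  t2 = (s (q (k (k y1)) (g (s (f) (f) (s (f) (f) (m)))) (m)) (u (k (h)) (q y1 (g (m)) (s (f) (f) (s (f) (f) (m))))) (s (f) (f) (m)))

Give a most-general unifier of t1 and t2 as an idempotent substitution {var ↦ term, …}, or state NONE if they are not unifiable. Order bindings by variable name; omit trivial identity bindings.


{v1 ↦ (s (f) (f) (m)), x1 ↦ (f), y2 ↦ (h)}


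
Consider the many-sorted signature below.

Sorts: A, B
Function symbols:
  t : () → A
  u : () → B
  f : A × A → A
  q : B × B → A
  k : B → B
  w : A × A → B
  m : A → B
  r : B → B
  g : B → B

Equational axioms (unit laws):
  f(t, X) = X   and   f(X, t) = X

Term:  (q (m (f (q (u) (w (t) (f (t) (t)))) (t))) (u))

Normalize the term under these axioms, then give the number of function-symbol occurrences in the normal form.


size = 8

1. (q (m (f (q (u) (w (t) (f (t) (t)))) (t))) (u))  →  (q (m (q (u) (w (t) (f (t) (t))))) (u))
2. (q (m (q (u) (w (t) (f (t) (t))))) (u))  →  (q (m (q (u) (w (t) (t)))) (u))
normal form: (q (m (q (u) (w (t) (t)))) (u))


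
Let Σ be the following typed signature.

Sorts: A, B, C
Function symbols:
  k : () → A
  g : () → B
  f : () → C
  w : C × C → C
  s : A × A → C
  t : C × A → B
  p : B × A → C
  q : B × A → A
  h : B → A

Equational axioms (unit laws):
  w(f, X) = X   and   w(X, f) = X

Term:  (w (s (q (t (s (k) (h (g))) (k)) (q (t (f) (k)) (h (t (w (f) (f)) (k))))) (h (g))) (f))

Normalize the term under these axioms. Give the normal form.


1. (w (s (q (t (s (k) (h (g))) (k)) (q (t (f) (k)) (h (t (w (f) (f)) (k))))) (h (g))) (f))  →  (s (q (t (s (k) (h (g))) (k)) (q (t (f) (k)) (h (t (w (f) (f)) (k))))) (h (g)))
2. (s (q (t (s (k) (h (g))) (k)) (q (t (f) (k)) (h (t (w (f) (f)) (k))))) (h (g)))  →  (s (q (t (s (k) (h (g))) (k)) (q (t (f) (k)) (h (t (f) (k))))) (h (g)))

normal form = (s (q (t (s (k) (h (g))) (k)) (q (t (f) (k)) (h (t (f) (k))))) (h (g)))


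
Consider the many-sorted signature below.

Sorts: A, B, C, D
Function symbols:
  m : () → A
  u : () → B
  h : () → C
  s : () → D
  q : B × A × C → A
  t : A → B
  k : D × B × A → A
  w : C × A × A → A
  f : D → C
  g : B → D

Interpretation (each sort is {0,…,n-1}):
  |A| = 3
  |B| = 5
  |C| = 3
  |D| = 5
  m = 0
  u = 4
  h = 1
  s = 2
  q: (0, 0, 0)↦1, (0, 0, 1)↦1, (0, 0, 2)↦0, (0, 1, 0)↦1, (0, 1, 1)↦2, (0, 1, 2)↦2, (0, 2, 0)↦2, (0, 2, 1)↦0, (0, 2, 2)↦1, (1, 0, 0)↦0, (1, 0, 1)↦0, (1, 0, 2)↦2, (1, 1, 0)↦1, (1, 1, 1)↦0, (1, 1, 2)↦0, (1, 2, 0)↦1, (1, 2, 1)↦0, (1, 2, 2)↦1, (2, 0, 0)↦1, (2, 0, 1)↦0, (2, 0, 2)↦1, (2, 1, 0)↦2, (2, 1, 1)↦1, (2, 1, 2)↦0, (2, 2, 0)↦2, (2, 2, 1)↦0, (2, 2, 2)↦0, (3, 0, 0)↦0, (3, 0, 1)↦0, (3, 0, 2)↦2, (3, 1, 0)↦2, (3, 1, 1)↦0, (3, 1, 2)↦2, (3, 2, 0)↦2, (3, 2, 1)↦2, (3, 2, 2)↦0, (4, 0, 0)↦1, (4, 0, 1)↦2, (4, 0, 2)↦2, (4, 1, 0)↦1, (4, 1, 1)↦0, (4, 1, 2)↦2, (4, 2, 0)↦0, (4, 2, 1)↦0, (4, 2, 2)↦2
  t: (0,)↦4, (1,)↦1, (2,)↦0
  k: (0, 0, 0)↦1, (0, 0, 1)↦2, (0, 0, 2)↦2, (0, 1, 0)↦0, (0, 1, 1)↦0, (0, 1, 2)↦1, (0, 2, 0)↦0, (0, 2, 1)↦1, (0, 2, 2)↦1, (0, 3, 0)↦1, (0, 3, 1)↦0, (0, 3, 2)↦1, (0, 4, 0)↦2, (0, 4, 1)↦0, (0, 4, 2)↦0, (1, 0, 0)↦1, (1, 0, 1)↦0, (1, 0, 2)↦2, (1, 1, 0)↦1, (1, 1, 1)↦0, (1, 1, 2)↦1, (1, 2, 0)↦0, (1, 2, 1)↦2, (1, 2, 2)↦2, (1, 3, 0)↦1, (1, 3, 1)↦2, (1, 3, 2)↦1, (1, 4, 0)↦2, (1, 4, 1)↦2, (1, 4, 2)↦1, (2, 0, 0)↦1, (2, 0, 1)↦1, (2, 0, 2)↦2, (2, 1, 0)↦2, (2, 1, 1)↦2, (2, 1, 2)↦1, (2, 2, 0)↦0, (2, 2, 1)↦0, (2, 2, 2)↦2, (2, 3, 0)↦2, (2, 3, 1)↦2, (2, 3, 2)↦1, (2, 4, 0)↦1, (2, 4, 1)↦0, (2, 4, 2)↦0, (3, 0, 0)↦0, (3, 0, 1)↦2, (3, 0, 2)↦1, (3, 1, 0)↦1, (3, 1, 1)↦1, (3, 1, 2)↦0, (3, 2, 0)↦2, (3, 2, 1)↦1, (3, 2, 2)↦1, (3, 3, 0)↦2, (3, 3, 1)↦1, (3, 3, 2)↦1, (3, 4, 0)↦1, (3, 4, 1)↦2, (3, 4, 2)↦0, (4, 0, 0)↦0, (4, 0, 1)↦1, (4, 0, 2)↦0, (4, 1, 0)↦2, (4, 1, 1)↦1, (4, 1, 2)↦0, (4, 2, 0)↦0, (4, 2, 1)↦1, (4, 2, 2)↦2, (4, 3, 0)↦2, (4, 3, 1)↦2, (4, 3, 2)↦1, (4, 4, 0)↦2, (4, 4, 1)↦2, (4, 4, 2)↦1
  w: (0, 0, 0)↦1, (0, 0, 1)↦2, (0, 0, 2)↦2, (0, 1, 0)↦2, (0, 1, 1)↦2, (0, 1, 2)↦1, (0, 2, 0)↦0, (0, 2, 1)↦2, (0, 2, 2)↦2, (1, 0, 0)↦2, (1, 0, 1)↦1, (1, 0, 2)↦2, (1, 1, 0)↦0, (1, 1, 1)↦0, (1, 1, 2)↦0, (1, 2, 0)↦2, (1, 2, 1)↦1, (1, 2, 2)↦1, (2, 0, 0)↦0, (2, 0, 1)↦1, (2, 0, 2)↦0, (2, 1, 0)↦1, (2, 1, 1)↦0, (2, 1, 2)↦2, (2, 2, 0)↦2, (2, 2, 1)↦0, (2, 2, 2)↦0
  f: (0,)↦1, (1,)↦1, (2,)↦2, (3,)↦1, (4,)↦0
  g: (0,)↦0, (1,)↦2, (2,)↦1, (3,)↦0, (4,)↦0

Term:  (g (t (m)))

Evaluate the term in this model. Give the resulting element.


  m = 0
  (t (m)) = t(0,) = 4
  (g (t (m))) = g(4,) = 0

value = 0


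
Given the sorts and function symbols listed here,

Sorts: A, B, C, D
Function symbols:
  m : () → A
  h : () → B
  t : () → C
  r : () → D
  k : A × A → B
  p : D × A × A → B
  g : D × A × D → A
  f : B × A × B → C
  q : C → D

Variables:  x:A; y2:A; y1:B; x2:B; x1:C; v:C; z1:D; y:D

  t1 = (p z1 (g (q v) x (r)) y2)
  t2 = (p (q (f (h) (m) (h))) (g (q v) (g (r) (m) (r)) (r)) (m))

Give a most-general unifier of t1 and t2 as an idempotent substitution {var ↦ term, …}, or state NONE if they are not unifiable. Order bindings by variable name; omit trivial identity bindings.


{x ↦ (g (r) (m) (r)), y2 ↦ (m), z1 ↦ (q (f (h) (m) (h)))}


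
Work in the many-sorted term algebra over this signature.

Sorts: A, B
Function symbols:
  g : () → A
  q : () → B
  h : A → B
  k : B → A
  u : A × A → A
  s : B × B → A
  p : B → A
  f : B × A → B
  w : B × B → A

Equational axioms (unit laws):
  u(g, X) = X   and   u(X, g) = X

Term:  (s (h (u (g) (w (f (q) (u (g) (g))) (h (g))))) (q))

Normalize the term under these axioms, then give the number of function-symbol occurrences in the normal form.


size = 9

1. (s (h (u (g) (w (f (q) (u (g) (g))) (h (g))))) (q))  →  (s (h (w (f (q) (u (g) (g))) (h (g)))) (q))
2. (s (h (w (f (q) (u (g) (g))) (h (g)))) (q))  →  (s (h (w (f (q) (g)) (h (g)))) (q))
normal form: (s (h (w (f (q) (g)) (h (g)))) (q))


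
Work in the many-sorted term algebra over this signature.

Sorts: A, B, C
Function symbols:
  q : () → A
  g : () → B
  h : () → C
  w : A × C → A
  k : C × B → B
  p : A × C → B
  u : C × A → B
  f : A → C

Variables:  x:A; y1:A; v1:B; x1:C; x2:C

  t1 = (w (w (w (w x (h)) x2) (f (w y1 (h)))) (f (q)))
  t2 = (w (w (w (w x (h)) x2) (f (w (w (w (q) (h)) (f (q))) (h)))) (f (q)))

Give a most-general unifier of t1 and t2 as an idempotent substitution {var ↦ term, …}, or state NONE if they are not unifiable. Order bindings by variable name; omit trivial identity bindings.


{y1 ↦ (w (w (q) (h)) (f (q)))}


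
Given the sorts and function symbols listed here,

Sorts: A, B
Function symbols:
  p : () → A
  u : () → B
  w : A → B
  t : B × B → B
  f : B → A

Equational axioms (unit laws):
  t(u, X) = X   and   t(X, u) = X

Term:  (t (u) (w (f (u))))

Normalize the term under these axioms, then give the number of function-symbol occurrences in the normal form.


size = 3

1. (t (u) (w (f (u))))  →  (w (f (u)))
normal form: (w (f (u)))


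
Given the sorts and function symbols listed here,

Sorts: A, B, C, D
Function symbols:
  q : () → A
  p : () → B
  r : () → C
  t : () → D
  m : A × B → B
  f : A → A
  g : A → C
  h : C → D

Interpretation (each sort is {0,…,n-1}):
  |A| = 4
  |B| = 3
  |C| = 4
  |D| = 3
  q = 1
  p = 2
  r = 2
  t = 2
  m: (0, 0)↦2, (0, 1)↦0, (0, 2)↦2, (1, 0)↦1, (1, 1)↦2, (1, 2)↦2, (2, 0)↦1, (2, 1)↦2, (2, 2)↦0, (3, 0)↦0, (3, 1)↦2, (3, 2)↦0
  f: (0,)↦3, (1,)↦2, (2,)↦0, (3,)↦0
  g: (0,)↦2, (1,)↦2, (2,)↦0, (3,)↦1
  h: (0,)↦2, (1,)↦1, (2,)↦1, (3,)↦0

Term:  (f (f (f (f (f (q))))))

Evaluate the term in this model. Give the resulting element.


  q = 1
  (f (q)) = f(1,) = 2
  (f (f (q))) = f(2,) = 0
  (f (f (f (q)))) = f(0,) = 3
  (f (f (f (f (q))))) = f(3,) = 0
  (f (f (f (f (f (q)))))) = f(0,) = 3

value = 3


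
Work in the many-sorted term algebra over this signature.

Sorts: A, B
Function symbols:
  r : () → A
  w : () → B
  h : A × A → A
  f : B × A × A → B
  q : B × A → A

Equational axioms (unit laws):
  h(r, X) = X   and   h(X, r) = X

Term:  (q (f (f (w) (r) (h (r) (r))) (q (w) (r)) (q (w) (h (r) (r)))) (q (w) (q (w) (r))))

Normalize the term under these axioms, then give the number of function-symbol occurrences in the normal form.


size = 17

1. (q (f (f (w) (r) (h (r) (r))) (q (w) (r)) (q (w) (h (r) (r)))) (q (w) (q (w) (r))))  →  (q (f (f (w) (r) (r)) (q (w) (r)) (q (w) (h (r) (r)))) (q (w) (q (w) (r))))
2. (q (f (f (w) (r) (r)) (q (w) (r)) (q (w) (h (r) (r)))) (q (w) (q (w) (r))))  →  (q (f (f (w) (r) (r)) (q (w) (r)) (q (w) (r))) (q (w) (q (w) (r))))
normal form: (q (f (f (w) (r) (r)) (q (w) (r)) (q (w) (r))) (q (w) (q (w) (r))))


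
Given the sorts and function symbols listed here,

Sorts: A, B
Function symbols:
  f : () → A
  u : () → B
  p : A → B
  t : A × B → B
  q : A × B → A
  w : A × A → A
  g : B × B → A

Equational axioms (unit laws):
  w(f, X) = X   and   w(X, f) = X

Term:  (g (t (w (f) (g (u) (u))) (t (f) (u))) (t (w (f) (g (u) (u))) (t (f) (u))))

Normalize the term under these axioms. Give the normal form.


normal form = (g (t (g (u) (u)) (t (f) (u))) (t (g (u) (u)) (t (f) (u))))

1. (g (t (w (f) (g (u) (u))) (t (f) (u))) (t (w (f) (g (u) (u))) (t (f) (u))))  →  (g (t (g (u) (u)) (t (f) (u))) (t (w (f) (g (u) (u))) (t (f) (u))))
2. (g (t (g (u) (u)) (t (f) (u))) (t (w (f) (g (u) (u))) (t (f) (u))))  →  (g (t (g (u) (u)) (t (f) (u))) (t (g (u) (u)) (t (f) (u))))


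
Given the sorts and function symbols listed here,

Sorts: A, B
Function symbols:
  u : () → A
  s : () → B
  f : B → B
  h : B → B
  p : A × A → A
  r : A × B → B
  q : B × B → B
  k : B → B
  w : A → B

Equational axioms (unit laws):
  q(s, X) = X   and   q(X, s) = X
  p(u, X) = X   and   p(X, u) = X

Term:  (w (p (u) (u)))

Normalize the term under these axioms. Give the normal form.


normal form = (w (u))

1. (w (p (u) (u)))  →  (w (u))


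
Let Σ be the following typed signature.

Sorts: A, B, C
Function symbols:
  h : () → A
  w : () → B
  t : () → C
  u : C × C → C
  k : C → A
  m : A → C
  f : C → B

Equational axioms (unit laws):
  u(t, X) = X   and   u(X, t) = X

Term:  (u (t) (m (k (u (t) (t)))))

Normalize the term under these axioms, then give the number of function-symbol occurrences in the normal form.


size = 3

1. (u (t) (m (k (u (t) (t)))))  →  (m (k (u (t) (t))))
2. (m (k (u (t) (t))))  →  (m (k (t)))
normal form: (m (k (t)))


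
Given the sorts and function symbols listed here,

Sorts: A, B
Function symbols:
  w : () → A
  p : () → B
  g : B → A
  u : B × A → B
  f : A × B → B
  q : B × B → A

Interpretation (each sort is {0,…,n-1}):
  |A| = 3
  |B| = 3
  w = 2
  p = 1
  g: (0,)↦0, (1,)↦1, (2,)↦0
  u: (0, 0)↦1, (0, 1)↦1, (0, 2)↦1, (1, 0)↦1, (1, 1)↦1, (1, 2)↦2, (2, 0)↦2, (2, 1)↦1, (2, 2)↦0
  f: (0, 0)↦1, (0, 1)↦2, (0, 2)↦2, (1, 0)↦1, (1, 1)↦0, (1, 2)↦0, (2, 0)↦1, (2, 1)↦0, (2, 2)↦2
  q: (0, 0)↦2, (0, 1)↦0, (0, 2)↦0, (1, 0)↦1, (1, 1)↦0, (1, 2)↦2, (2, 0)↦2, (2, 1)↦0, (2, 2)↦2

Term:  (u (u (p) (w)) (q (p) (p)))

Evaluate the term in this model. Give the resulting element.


value = 2

  p = 1
  w = 2
  (u (p) (w)) = u(1, 2) = 2
  p = 1
  p = 1
  (q (p) (p)) = q(1, 1) = 0
  (u (u (p) (w)) (q (p) (p))) = u(2, 0) = 2


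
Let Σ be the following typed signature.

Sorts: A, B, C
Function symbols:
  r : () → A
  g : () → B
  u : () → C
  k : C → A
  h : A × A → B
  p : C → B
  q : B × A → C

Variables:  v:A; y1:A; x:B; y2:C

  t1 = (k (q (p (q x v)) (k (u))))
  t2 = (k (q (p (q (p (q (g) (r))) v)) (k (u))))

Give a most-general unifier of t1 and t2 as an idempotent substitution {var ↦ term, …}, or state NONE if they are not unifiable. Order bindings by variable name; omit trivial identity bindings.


{x ↦ (p (q (g) (r)))}


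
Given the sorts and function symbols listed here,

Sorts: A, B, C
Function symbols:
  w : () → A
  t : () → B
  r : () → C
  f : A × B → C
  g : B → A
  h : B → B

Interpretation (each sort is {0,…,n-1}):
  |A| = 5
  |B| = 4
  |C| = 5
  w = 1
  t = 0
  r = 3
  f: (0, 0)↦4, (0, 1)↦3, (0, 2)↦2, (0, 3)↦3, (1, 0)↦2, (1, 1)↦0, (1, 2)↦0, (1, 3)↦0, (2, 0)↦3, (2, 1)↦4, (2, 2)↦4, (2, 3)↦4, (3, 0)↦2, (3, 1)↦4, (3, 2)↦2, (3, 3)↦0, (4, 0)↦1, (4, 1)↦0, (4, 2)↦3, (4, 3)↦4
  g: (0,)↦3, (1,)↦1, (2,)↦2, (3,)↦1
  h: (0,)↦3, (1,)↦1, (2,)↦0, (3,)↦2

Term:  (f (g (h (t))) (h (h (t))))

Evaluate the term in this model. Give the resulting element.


value = 0

  t = 0
  (h (t)) = h(0,) = 3
  (g (h (t))) = g(3,) = 1
  t = 0
  (h (t)) = h(0,) = 3
  (h (h (t))) = h(3,) = 2
  (f (g (h (t))) (h (h (t)))) = f(1, 2) = 0


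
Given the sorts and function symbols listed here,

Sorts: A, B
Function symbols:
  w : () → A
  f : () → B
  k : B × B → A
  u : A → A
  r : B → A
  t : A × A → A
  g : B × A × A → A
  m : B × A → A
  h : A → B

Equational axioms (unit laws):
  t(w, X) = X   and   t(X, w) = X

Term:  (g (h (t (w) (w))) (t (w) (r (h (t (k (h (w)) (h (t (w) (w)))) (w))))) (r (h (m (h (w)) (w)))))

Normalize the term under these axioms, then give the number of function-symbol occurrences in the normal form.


size = 16

1. (g (h (t (w) (w))) (t (w) (r (h (t (k (h (w)) (h (t (w) (w)))) (w))))) (r (h (m (h (w)) (w)))))  →  (g (h (w)) (t (w) (r (h (t (k (h (w)) (h (t (w) (w)))) (w))))) (r (h (m (h (w)) (w)))))
2. (g (h (w)) (t (w) (r (h (t (k (h (w)) (h (t (w) (w)))) (w))))) (r (h (m (h (w)) (w)))))  →  (g (h (w)) (r (h (t (k (h (w)) (h (t (w) (w)))) (w)))) (r (h (m (h (w)) (w)))))
3. (g (h (w)) (r (h (t (k (h (w)) (h (t (w) (w)))) (w)))) (r (h (m (h (w)) (w)))))  →  (g (h (w)) (r (h (k (h (w)) (h (t (w) (w)))))) (r (h (m (h (w)) (w)))))
4. (g (h (w)) (r (h (k (h (w)) (h (t (w) (w)))))) (r (h (m (h (w)) (w)))))  →  (g (h (w)) (r (h (k (h (w)) (h (w))))) (r (h (m (h (w)) (w)))))
normal form: (g (h (w)) (r (h (k (h (w)) (h (w))))) (r (h (m (h (w)) (w)))))


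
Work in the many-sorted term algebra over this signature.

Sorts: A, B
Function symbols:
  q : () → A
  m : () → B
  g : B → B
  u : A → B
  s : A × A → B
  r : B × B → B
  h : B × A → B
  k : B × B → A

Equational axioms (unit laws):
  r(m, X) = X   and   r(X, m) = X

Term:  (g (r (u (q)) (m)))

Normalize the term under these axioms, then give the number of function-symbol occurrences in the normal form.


1. (g (r (u (q)) (m)))  →  (g (u (q)))
normal form: (g (u (q)))

size = 3


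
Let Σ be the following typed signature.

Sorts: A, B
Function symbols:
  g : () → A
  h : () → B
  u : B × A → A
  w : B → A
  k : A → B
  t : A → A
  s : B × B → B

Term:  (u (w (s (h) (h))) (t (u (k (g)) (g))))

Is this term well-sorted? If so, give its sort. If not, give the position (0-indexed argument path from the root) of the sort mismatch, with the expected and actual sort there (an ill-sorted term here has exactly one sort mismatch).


      (h) : B
      (h) : B
    (s (h) (h)) : B
  (w (s (h) (h))) : A
        (g) : A
      (k (g)) : B
      (g) : A
    (u (k (g)) (g)) : A
  (t (u (k (g)) (g))) : A
(u (w (s (h) (h))) (t (u (k (g)) (g)))) : ✗ arg 0 at [0] has sort A, expected B

ill-sorted at position [0]: expected B, got A


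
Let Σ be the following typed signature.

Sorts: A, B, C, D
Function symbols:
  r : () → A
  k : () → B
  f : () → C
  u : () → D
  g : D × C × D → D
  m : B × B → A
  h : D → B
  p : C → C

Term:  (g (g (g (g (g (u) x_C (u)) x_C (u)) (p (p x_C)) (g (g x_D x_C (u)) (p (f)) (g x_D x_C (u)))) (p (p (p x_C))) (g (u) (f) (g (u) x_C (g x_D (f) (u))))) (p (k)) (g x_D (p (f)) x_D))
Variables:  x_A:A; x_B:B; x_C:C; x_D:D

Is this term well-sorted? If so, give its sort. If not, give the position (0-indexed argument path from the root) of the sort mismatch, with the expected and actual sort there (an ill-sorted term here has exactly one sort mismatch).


ill-sorted at position [1, 0]: expected C, got B

          (u) : D
          x_C : C
          (u) : D
        (g (u) x_C (u)) : D
        x_C : C
        (u) : D
      (g (g (u) x_C (u)) x_C (u)) : D
          x_C : C
        (p x_C) : C
      (p (p x_C)) : C
          x_D : D
          x_C : C
          (u) : D
        (g x_D x_C (u)) : D
          (f) : C
        (p (f)) : C
          x_D : D
          x_C : C
          (u) : D
        (g x_D x_C (u)) : D
      (g (g x_D x_C (u)) (p (f)) (g x_D x_C (u))) : D
    (g (g (g (u) x_C (u)) x_C (u)) (p (p x_C)) (g (g x_D x_C (u)) (p (f)) (g x_D x_C (u)))) : D
          x_C : C
        (p x_C) : C
      (p (p x_C)) : C
    (p (p (p x_C))) : C
      (u) : D
      (f) : C
        (u) : D
        x_C : C
          x_D : D
          (f) : C
          (u) : D
        (g x_D (f) (u)) : D
      (g (u) x_C (g x_D (f) (u))) : D
    (g (u) (f) (g (u) x_C (g x_D (f) (u)))) : D
  (g (g (g (g (u) x_C (u)) x_C (u)) (p (p x_C)) (g (g x_D x_C (u)) (p (f)) (g x_D x_C (u)))) (p (p (p x_C))) (g (u) (f) (g (u) x_C (g x_D (f) (u))))) : D
    (k) : B
  (p (k)) : ✗ arg 0 at [1, 0] has sort B, expected C
    x_D : D
      (f) : C
    (p (f)) : C
    x_D : D
  (g x_D (p (f)) x_D) : D


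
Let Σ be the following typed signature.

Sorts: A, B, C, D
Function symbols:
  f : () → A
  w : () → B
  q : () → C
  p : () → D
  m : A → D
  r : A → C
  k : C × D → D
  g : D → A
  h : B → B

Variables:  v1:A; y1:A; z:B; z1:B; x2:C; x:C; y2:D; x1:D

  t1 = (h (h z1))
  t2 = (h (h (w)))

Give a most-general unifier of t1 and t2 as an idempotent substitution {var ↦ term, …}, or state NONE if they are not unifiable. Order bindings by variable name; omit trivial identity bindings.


{z1 ↦ (w)}


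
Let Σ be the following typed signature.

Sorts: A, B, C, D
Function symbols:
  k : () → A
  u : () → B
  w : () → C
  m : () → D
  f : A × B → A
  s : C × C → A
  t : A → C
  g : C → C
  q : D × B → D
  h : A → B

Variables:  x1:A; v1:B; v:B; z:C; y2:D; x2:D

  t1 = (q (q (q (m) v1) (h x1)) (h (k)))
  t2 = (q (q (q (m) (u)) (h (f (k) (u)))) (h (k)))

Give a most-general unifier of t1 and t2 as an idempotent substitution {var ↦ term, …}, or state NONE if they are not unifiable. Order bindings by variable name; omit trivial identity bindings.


{v1 ↦ (u), x1 ↦ (f (k) (u))}


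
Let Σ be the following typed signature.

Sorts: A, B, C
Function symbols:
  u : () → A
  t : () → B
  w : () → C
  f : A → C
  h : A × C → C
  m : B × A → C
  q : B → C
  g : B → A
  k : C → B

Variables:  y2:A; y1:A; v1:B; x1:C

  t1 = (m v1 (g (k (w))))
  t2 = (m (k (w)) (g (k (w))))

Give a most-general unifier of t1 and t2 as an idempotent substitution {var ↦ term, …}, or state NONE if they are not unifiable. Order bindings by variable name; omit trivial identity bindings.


{v1 ↦ (k (w))}


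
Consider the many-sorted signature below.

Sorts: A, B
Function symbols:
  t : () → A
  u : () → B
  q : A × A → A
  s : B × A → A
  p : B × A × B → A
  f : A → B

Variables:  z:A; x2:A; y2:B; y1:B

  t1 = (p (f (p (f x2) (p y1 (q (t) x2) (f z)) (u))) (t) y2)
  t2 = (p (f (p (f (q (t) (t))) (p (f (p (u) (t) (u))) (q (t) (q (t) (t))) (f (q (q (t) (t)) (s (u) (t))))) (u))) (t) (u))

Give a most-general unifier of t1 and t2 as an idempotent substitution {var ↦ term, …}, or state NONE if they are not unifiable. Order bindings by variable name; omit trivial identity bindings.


{x2 ↦ (q (t) (t)), y1 ↦ (f (p (u) (t) (u))), y2 ↦ (u), z ↦ (q (q (t) (t)) (s (u) (t)))}


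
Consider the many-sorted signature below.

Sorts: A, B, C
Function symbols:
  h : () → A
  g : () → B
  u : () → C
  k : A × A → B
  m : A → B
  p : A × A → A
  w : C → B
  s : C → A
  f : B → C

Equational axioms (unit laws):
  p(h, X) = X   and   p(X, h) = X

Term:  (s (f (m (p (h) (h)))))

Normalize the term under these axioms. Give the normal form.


normal form = (s (f (m (h))))

1. (s (f (m (p (h) (h)))))  →  (s (f (m (h))))


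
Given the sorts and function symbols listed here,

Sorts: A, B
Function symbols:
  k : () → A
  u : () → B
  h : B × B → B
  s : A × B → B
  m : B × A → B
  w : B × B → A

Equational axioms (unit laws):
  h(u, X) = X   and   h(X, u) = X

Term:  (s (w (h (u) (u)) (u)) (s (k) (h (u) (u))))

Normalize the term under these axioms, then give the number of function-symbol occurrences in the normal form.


size = 7

1. (s (w (h (u) (u)) (u)) (s (k) (h (u) (u))))  →  (s (w (u) (u)) (s (k) (h (u) (u))))
2. (s (w (u) (u)) (s (k) (h (u) (u))))  →  (s (w (u) (u)) (s (k) (u)))
normal form: (s (w (u) (u)) (s (k) (u)))


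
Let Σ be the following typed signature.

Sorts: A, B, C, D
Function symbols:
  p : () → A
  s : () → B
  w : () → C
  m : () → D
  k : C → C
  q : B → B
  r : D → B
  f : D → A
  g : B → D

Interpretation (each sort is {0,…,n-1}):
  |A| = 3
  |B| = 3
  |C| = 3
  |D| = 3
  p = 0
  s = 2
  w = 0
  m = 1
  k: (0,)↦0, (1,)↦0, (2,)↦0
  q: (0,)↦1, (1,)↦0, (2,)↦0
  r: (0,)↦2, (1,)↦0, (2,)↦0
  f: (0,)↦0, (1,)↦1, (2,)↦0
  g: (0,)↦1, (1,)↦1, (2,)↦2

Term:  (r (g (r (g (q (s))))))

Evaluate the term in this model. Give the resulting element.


value = 0

  s = 2
  (q (s)) = q(2,) = 0
  (g (q (s))) = g(0,) = 1
  (r (g (q (s)))) = r(1,) = 0
  (g (r (g (q (s))))) = g(0,) = 1
  (r (g (r (g (q (s)))))) = r(1,) = 0


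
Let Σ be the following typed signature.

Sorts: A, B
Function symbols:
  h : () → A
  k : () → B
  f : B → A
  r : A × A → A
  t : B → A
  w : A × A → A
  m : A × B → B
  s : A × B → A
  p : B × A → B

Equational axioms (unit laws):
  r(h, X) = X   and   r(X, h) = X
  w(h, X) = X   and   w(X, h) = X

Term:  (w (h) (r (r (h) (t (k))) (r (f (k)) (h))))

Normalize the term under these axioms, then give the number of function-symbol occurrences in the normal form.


1. (w (h) (r (r (h) (t (k))) (r (f (k)) (h))))  →  (r (r (h) (t (k))) (r (f (k)) (h)))
2. (r (r (h) (t (k))) (r (f (k)) (h)))  →  (r (t (k)) (r (f (k)) (h)))
3. (r (t (k)) (r (f (k)) (h)))  →  (r (t (k)) (f (k)))
normal form: (r (t (k)) (f (k)))

size = 5


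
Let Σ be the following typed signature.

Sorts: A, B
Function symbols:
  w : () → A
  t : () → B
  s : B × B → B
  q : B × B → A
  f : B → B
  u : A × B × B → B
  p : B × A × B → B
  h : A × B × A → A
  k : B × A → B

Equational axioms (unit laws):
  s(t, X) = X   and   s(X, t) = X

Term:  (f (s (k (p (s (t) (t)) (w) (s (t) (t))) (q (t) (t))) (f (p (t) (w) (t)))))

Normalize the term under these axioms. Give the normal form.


1. (f (s (k (p (s (t) (t)) (w) (s (t) (t))) (q (t) (t))) (f (p (t) (w) (t)))))  →  (f (s (k (p (t) (w) (s (t) (t))) (q (t) (t))) (f (p (t) (w) (t)))))
2. (f (s (k (p (t) (w) (s (t) (t))) (q (t) (t))) (f (p (t) (w) (t)))))  →  (f (s (k (p (t) (w) (t)) (q (t) (t))) (f (p (t) (w) (t)))))

normal form = (f (s (k (p (t) (w) (t)) (q (t) (t))) (f (p (t) (w) (t)))))


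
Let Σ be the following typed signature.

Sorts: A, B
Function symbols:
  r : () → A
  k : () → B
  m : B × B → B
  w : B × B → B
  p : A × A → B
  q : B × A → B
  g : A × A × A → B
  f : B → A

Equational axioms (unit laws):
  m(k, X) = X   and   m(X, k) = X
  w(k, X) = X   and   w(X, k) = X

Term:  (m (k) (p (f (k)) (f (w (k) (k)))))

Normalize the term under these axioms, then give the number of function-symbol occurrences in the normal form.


1. (m (k) (p (f (k)) (f (w (k) (k)))))  →  (p (f (k)) (f (w (k) (k))))
2. (p (f (k)) (f (w (k) (k))))  →  (p (f (k)) (f (k)))
normal form: (p (f (k)) (f (k)))

size = 5


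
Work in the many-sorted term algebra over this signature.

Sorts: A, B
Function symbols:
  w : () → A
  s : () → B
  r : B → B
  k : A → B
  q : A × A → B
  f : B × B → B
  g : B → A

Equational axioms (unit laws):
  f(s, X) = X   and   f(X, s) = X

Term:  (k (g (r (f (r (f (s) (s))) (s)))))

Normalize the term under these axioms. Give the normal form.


1. (k (g (r (f (r (f (s) (s))) (s)))))  →  (k (g (r (r (f (s) (s))))))
2. (k (g (r (r (f (s) (s))))))  →  (k (g (r (r (s)))))

normal form = (k (g (r (r (s)))))


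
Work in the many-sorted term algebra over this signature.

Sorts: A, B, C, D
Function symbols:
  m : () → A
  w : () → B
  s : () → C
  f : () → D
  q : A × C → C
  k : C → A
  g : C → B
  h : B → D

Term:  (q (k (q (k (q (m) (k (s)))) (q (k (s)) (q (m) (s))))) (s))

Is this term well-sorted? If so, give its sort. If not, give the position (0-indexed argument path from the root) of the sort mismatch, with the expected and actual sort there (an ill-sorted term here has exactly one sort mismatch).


ill-sorted at position [0, 0, 0, 0, 1]: expected C, got A

          (m) : A
            (s) : C
          (k (s)) : A
        (q (m) (k (s))) : ✗ arg 1 at [0, 0, 0, 0, 1] has sort A, expected C
          (s) : C
        (k (s)) : A
          (m) : A
          (s) : C
        (q (m) (s)) : C
      (q (k (s)) (q (m) (s))) : C
  (s) : C


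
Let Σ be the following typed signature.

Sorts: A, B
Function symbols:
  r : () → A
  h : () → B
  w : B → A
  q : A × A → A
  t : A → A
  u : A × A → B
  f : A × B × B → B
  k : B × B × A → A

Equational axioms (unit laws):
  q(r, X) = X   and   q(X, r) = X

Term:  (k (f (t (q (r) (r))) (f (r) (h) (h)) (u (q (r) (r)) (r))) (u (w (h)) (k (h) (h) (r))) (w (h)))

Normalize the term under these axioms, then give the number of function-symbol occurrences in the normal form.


1. (k (f (t (q (r) (r))) (f (r) (h) (h)) (u (q (r) (r)) (r))) (u (w (h)) (k (h) (h) (r))) (w (h)))  →  (k (f (t (r)) (f (r) (h) (h)) (u (q (r) (r)) (r))) (u (w (h)) (k (h) (h) (r))) (w (h)))
2. (k (f (t (r)) (f (r) (h) (h)) (u (q (r) (r)) (r))) (u (w (h)) (k (h) (h) (r))) (w (h)))  →  (k (f (t (r)) (f (r) (h) (h)) (u (r) (r))) (u (w (h)) (k (h) (h) (r))) (w (h)))
normal form: (k (f (t (r)) (f (r) (h) (h)) (u (r) (r))) (u (w (h)) (k (h) (h) (r))) (w (h)))

size = 20


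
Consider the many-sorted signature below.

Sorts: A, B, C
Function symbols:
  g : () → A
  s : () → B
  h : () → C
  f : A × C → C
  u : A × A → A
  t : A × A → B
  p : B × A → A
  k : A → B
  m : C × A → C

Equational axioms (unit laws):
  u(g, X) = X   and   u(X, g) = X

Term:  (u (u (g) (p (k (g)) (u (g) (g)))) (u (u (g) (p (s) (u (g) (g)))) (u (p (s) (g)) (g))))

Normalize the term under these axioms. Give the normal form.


1. (u (u (g) (p (k (g)) (u (g) (g)))) (u (u (g) (p (s) (u (g) (g)))) (u (p (s) (g)) (g))))  →  (u (p (k (g)) (u (g) (g))) (u (u (g) (p (s) (u (g) (g)))) (u (p (s) (g)) (g))))
2. (u (p (k (g)) (u (g) (g))) (u (u (g) (p (s) (u (g) (g)))) (u (p (s) (g)) (g))))  →  (u (p (k (g)) (g)) (u (u (g) (p (s) (u (g) (g)))) (u (p (s) (g)) (g))))
3. (u (p (k (g)) (g)) (u (u (g) (p (s) (u (g) (g)))) (u (p (s) (g)) (g))))  →  (u (p (k (g)) (g)) (u (p (s) (u (g) (g))) (u (p (s) (g)) (g))))
4. (u (p (k (g)) (g)) (u (p (s) (u (g) (g))) (u (p (s) (g)) (g))))  →  (u (p (k (g)) (g)) (u (p (s) (g)) (u (p (s) (g)) (g))))
5. (u (p (k (g)) (g)) (u (p (s) (g)) (u (p (s) (g)) (g))))  →  (u (p (k (g)) (g)) (u (p (s) (g)) (p (s) (g))))

normal form = (u (p (k (g)) (g)) (u (p (s) (g)) (p (s) (g))))


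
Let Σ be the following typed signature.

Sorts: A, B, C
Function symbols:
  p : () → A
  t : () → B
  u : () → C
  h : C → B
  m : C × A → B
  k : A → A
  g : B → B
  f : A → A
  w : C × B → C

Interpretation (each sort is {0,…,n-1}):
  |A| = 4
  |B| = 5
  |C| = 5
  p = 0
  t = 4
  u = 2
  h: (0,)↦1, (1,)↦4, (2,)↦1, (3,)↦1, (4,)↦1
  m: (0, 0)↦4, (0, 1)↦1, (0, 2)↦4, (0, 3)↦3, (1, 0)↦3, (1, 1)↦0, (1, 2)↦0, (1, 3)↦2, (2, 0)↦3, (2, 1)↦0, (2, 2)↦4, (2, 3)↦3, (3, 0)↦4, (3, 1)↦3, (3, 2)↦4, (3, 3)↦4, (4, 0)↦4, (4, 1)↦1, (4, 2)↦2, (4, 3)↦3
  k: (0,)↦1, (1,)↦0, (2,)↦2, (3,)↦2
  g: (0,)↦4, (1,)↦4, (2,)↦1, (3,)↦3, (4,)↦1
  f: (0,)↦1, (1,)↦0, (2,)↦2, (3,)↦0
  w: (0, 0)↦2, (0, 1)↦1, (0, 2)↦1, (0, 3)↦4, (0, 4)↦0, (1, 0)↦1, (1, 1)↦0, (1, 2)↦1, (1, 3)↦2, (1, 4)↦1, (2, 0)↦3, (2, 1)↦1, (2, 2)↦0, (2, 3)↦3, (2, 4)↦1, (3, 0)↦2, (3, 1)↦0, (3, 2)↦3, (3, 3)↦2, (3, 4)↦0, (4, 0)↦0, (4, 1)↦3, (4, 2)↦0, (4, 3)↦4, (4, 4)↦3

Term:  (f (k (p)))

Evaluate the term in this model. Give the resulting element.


value = 0

  p = 0
  (k (p)) = k(0,) = 1
  (f (k (p))) = f(1,) = 0


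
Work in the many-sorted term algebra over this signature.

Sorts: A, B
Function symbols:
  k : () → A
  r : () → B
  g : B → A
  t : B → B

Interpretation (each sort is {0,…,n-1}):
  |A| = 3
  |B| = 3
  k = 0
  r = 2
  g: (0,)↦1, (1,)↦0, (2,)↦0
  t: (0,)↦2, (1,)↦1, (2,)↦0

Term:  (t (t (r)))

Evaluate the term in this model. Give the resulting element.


value = 2

  r = 2
  (t (r)) = t(2,) = 0
  (t (t (r))) = t(0,) = 2


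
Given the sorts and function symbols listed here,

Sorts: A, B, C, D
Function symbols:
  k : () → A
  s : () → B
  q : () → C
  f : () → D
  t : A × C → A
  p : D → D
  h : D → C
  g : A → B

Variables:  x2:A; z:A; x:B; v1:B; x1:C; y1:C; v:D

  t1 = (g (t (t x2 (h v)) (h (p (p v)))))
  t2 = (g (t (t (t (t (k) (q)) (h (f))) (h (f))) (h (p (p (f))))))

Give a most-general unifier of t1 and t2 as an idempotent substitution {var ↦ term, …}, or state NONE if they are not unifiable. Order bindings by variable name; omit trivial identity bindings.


{v ↦ (f), x2 ↦ (t (t (k) (q)) (h (f)))}


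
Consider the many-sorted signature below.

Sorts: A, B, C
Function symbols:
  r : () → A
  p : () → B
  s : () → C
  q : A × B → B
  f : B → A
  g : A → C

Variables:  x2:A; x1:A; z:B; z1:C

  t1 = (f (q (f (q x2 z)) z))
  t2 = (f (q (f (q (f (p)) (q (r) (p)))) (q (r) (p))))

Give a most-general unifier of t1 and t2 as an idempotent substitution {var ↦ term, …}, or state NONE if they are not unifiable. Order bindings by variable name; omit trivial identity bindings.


{x2 ↦ (f (p)), z ↦ (q (r) (p))}


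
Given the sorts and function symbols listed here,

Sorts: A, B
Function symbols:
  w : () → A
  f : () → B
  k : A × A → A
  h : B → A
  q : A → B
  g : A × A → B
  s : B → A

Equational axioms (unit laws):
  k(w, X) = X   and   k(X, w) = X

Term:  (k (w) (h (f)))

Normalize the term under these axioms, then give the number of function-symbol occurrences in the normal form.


size = 2

1. (k (w) (h (f)))  →  (h (f))
normal form: (h (f))


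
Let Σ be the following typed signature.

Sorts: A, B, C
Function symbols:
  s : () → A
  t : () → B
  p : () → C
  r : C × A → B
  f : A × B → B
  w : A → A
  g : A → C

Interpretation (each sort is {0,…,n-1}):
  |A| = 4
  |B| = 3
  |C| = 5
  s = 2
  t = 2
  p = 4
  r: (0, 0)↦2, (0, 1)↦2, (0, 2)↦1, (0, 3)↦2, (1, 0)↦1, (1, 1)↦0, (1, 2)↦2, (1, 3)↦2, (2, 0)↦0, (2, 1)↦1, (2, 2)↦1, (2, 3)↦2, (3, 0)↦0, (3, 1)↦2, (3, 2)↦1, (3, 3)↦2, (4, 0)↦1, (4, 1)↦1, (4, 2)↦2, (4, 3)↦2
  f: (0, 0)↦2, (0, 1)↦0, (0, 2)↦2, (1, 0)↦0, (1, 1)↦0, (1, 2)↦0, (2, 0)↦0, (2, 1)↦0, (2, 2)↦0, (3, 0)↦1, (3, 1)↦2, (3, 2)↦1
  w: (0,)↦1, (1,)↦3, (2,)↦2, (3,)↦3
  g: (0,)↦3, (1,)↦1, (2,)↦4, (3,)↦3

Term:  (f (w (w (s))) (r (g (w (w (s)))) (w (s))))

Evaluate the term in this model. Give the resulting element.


  s = 2
  (w (s)) = w(2,) = 2
  (w (w (s))) = w(2,) = 2
  s = 2
  (w (s)) = w(2,) = 2
  (w (w (s))) = w(2,) = 2
  (g (w (w (s)))) = g(2,) = 4
  s = 2
  (w (s)) = w(2,) = 2
  (r (g (w (w (s)))) (w (s))) = r(4, 2) = 2
  (f (w (w (s))) (r (g (w (w (s)))) (w (s)))) = f(2, 2) = 0

value = 0


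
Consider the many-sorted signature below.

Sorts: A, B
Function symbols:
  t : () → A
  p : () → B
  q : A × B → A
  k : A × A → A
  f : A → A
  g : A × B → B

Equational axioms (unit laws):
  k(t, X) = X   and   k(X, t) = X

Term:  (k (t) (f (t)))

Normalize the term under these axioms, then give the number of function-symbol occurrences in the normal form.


1. (k (t) (f (t)))  →  (f (t))
normal form: (f (t))

size = 2


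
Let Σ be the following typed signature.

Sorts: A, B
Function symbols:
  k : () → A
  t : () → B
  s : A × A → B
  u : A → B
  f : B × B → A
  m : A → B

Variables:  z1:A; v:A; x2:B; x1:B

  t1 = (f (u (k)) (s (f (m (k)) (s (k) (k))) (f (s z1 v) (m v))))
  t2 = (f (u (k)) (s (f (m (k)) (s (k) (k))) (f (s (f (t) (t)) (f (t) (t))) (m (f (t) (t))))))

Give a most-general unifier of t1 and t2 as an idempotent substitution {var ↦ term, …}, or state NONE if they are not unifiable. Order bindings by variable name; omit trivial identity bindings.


{v ↦ (f (t) (t)), z1 ↦ (f (t) (t))}


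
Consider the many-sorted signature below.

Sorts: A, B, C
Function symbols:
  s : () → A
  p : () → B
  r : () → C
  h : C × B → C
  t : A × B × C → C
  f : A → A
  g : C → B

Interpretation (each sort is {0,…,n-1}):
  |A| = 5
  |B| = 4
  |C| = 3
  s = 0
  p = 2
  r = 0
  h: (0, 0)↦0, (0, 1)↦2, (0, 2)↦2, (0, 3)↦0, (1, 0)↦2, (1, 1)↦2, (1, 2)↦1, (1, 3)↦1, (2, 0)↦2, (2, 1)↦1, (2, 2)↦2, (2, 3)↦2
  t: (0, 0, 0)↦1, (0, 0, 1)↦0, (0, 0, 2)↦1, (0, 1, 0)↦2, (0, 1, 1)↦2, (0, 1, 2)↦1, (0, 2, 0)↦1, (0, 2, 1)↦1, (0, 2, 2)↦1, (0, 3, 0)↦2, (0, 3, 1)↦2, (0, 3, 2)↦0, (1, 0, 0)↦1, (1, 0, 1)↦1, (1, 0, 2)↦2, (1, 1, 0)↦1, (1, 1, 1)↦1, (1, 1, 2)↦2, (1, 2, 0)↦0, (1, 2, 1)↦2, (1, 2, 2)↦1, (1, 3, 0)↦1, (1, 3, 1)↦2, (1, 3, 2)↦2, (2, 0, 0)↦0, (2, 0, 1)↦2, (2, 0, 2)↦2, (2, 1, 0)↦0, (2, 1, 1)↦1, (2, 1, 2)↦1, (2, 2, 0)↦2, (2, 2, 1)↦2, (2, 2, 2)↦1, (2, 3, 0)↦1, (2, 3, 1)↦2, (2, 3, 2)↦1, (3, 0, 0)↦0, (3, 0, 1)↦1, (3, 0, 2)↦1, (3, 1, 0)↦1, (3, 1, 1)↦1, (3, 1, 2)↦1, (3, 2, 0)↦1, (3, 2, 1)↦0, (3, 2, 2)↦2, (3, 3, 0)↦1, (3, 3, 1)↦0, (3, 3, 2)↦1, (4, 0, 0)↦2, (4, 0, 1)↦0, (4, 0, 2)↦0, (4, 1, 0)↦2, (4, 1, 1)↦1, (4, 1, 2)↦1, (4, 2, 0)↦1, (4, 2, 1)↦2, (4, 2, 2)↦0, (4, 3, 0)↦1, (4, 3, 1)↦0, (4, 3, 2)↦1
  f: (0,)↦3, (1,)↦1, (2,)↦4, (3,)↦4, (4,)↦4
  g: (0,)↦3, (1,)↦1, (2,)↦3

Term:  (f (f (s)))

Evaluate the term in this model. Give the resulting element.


  s = 0
  (f (s)) = f(0,) = 3
  (f (f (s))) = f(3,) = 4

value = 4


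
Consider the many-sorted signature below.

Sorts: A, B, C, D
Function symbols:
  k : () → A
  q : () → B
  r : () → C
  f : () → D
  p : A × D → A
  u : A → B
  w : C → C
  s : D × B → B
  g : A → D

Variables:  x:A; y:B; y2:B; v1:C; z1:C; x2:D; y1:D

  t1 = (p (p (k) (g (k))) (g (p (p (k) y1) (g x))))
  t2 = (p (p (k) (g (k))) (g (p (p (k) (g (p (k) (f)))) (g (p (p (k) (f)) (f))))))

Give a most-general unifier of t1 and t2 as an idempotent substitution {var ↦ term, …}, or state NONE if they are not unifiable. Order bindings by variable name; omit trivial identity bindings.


{x ↦ (p (p (k) (f)) (f)), y1 ↦ (g (p (k) (f)))}


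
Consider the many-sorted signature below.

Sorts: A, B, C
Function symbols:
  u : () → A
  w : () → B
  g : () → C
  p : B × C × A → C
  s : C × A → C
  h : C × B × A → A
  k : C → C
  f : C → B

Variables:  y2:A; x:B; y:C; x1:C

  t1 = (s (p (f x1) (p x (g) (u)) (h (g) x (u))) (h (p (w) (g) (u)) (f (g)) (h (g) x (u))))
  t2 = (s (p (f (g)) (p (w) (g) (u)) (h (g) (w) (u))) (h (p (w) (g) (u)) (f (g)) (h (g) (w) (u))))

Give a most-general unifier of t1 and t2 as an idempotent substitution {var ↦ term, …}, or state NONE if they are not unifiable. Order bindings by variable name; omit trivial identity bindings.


{x ↦ (w), x1 ↦ (g)}


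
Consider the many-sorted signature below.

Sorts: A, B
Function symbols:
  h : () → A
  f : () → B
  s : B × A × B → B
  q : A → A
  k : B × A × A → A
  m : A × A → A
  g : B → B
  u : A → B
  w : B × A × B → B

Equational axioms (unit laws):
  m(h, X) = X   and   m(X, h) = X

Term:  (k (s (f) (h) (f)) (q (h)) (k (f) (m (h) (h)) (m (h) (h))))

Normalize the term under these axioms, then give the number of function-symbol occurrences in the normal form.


size = 11

1. (k (s (f) (h) (f)) (q (h)) (k (f) (m (h) (h)) (m (h) (h))))  →  (k (s (f) (h) (f)) (q (h)) (k (f) (h) (m (h) (h))))
2. (k (s (f) (h) (f)) (q (h)) (k (f) (h) (m (h) (h))))  →  (k (s (f) (h) (f)) (q (h)) (k (f) (h) (h)))
normal form: (k (s (f) (h) (f)) (q (h)) (k (f) (h) (h)))


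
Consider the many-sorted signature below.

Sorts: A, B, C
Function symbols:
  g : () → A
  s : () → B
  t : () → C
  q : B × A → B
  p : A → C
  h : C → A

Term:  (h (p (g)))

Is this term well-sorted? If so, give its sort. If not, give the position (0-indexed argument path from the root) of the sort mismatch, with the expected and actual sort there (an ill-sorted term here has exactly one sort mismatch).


    (g) : A
  (p (g)) : C
(h (p (g))) : A

well-sorted; sort = A


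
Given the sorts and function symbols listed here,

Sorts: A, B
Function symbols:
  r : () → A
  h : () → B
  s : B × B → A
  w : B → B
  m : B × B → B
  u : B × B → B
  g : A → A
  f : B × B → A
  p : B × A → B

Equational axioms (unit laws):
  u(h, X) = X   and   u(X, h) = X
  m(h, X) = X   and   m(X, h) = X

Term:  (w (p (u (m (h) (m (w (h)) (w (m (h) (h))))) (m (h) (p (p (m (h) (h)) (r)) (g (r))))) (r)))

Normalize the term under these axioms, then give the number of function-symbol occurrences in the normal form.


1. (w (p (u (m (h) (m (w (h)) (w (m (h) (h))))) (m (h) (p (p (m (h) (h)) (r)) (g (r))))) (r)))  →  (w (p (u (m (w (h)) (w (m (h) (h)))) (m (h) (p (p (m (h) (h)) (r)) (g (r))))) (r)))
2. (w (p (u (m (w (h)) (w (m (h) (h)))) (m (h) (p (p (m (h) (h)) (r)) (g (r))))) (r)))  →  (w (p (u (m (w (h)) (w (h))) (m (h) (p (p (m (h) (h)) (r)) (g (r))))) (r)))
3. (w (p (u (m (w (h)) (w (h))) (m (h) (p (p (m (h) (h)) (r)) (g (r))))) (r)))  →  (w (p (u (m (w (h)) (w (h))) (p (p (m (h) (h)) (r)) (g (r)))) (r)))
4. (w (p (u (m (w (h)) (w (h))) (p (p (m (h) (h)) (r)) (g (r)))) (r)))  →  (w (p (u (m (w (h)) (w (h))) (p (p (h) (r)) (g (r)))) (r)))
normal form: (w (p (u (m (w (h)) (w (h))) (p (p (h) (r)) (g (r)))) (r)))

size = 15


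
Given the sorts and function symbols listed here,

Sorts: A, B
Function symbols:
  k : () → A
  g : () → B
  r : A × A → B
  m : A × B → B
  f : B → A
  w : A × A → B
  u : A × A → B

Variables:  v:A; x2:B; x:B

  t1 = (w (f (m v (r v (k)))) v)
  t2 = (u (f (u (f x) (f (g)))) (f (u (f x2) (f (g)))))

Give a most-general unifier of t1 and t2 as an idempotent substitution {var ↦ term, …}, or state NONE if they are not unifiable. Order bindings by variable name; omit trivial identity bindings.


head clash or occurs-check failure — not unifiable

NONE (not unifiable)


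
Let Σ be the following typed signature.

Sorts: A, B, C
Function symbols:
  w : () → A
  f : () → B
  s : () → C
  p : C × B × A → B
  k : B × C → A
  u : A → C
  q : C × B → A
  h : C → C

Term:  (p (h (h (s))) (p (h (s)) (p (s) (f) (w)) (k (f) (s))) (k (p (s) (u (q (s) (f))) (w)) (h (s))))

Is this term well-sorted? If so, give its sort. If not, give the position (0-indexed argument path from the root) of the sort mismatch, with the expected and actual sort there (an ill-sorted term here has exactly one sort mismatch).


ill-sorted at position [2, 0, 1]: expected B, got C

      (s) : C
    (h (s)) : C
  (h (h (s))) : C
      (s) : C
    (h (s)) : C
      (s) : C
      (f) : B
      (w) : A
    (p (s) (f) (w)) : B
      (f) : B
      (s) : C
    (k (f) (s)) : A
  (p (h (s)) (p (s) (f) (w)) (k (f) (s))) : B
      (s) : C
          (s) : C
          (f) : B
        (q (s) (f)) : A
      (u (q (s) (f))) : C
      (w) : A
    (p (s) (u (q (s) (f))) (w)) : ✗ arg 1 at [2, 0, 1] has sort C, expected B
      (s) : C
    (h (s)) : C
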